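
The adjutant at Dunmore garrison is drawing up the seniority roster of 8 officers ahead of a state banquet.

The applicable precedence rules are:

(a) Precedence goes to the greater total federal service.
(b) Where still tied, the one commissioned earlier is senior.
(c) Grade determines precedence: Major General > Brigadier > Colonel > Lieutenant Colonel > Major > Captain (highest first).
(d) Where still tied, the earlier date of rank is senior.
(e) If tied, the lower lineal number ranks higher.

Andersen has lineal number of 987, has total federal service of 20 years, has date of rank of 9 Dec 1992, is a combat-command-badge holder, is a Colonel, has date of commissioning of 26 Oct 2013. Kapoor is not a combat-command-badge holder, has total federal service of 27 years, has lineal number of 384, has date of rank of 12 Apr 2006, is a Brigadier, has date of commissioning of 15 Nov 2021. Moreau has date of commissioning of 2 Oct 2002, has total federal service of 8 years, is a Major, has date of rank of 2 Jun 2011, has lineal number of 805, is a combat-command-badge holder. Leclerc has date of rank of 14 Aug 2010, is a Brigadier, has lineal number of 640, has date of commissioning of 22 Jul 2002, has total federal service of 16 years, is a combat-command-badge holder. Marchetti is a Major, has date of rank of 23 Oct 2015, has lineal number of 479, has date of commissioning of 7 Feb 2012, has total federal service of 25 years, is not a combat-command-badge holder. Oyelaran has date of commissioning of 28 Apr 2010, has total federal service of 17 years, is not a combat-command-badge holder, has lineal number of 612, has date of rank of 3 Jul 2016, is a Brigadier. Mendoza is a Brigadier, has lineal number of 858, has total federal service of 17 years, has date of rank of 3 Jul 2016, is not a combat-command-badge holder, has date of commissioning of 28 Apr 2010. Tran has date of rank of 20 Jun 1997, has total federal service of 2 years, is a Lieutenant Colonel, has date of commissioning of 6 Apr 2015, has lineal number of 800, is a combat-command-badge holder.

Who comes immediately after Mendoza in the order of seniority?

Leclerc

By total federal service (higher first): Kapoor (27 years); then Marchetti (25 years); then Andersen (20 years); then Oyelaran and Mendoza (both 17 years); then Leclerc (16 years); then Moreau (8 years); then Tran (2 years).
Oyelaran and Mendoza both have date of commissioning 28 Apr 2010, so the next rule applies.
Oyelaran and Mendoza are each Brigadier, so the next rule applies.
Oyelaran and Mendoza both have date of rank 3 Jul 2016, so the next rule applies.
Among Oyelaran and Mendoza, by lineal number (lower first): Oyelaran (612) before Mendoza (858).
Order: Kapoor, Marchetti, Andersen, Oyelaran, Mendoza, Leclerc, Moreau, Tran.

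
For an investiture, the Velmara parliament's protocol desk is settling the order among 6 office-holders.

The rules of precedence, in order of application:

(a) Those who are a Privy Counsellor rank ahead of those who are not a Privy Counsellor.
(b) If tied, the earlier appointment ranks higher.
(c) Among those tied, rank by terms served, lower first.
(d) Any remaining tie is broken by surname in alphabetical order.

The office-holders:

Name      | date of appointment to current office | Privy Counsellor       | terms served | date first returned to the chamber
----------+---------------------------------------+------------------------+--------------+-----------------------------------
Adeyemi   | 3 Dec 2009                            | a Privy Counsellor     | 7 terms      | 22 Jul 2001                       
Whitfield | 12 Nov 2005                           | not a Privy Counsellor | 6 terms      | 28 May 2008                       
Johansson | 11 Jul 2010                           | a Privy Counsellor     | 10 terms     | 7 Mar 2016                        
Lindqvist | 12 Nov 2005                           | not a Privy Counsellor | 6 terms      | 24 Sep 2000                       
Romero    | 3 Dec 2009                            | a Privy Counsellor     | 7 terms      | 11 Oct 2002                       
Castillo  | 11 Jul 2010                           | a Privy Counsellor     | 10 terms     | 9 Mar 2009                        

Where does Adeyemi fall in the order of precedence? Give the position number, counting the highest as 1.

By the first rule: Adeyemi, Romero, Castillo and Johansson (each a Privy Counsellor); then Lindqvist and Whitfield (both not a Privy Counsellor).
Among Adeyemi, Romero, Castillo and Johansson, by date of appointment to current office (earlier first): Adeyemi and Romero (3 Dec 2009) before Castillo and Johansson (11 Jul 2010).
Adeyemi and Romero both have terms served 7 terms, so the next rule applies.
Among Adeyemi and Romero, alphabetically by surname: Adeyemi before Romero.
Castillo and Johansson both have terms served 10 terms, so the next rule applies.
Among Castillo and Johansson, alphabetically by surname: Castillo before Johansson.
Lindqvist and Whitfield both have date of appointment to current office 12 Nov 2005, so the next rule applies.
Lindqvist and Whitfield both have terms served 6 terms, so the next rule applies.
Among Lindqvist and Whitfield, alphabetically by surname: Lindqvist before Whitfield.
Order: Adeyemi, Romero, Castillo, Johansson, Lindqvist, Whitfield. So position 1.

1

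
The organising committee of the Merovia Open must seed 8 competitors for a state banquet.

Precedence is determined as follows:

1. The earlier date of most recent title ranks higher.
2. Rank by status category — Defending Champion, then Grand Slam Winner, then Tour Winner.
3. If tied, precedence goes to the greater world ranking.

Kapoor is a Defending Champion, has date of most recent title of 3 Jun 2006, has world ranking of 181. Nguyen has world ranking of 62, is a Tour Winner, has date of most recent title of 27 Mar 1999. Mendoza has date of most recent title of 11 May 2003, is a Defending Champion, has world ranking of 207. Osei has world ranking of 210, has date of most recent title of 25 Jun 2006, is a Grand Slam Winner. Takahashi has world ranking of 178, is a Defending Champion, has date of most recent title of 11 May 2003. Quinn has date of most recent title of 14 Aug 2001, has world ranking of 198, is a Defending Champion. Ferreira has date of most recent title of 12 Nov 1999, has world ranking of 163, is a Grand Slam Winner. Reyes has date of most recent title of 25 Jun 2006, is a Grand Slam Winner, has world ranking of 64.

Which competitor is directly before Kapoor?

Takahashi

By date of most recent title (earlier first): Nguyen (27 Mar 1999); then Ferreira (12 Nov 1999); then Quinn (14 Aug 2001); then Mendoza and Takahashi (both 11 May 2003); then Kapoor (3 Jun 2006); then Osei and Reyes (both 25 Jun 2006).
Mendoza and Takahashi are each Defending Champion, so the next rule applies.
Among Mendoza and Takahashi, by world ranking (higher first): Mendoza (207) before Takahashi (178).
Osei and Reyes are each Grand Slam Winner, so the next rule applies.
Among Osei and Reyes, by world ranking (higher first): Osei (210) before Reyes (64).
Order: Nguyen, Ferreira, Quinn, Mendoza, Takahashi, Kapoor, Osei, Reyes.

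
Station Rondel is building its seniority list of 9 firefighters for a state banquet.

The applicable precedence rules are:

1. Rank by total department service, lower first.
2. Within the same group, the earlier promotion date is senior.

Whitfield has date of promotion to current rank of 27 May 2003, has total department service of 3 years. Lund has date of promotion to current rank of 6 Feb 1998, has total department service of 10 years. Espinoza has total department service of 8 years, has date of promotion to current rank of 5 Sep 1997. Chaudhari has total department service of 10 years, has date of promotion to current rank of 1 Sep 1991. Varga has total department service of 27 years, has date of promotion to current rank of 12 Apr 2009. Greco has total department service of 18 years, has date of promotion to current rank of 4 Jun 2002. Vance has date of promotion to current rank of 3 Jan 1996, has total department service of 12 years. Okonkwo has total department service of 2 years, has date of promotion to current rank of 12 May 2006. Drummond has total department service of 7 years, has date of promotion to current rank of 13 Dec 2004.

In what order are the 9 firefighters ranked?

By total department service (lower first): Okonkwo (2 years); then Whitfield (3 years); then Drummond (7 years); then Espinoza (8 years); then Chaudhari and Lund (both 10 years); then Vance (12 years); then Greco (18 years); then Varga (27 years).
Among Chaudhari and Lund, by date of promotion to current rank (earlier first): Chaudhari (1 Sep 1991) before Lund (6 Feb 1998).
Full order: Okonkwo, Whitfield, Drummond, Espinoza, Chaudhari, Lund, Vance, Greco, Varga.

Okonkwo, Whitfield, Drummond, Espinoza, Chaudhari, Lund, Vance, Greco, Varga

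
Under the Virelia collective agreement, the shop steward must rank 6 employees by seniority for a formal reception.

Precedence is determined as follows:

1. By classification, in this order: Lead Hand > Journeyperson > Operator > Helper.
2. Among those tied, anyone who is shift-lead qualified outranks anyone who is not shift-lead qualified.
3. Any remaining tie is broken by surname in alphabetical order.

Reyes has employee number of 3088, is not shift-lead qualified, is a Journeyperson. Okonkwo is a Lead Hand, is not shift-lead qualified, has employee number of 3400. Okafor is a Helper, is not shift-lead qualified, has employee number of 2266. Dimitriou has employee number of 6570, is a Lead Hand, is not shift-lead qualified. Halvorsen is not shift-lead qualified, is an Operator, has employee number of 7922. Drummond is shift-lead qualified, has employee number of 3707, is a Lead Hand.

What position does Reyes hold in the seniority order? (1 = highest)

By classification: Drummond, Dimitriou and Okonkwo (Lead Hand); then Reyes (Journeyperson); then Halvorsen (Operator); then Okafor (Helper).
Among Drummond, Dimitriou and Okonkwo, shift-lead qualified before not shift-lead qualified: Drummond (shift-lead qualified) before Dimitriou and Okonkwo (not shift-lead qualified).
Among Dimitriou and Okonkwo, alphabetically by surname: Dimitriou before Okonkwo.
Order: Drummond, Dimitriou, Okonkwo, Reyes, Halvorsen, Okafor. So position 4.

4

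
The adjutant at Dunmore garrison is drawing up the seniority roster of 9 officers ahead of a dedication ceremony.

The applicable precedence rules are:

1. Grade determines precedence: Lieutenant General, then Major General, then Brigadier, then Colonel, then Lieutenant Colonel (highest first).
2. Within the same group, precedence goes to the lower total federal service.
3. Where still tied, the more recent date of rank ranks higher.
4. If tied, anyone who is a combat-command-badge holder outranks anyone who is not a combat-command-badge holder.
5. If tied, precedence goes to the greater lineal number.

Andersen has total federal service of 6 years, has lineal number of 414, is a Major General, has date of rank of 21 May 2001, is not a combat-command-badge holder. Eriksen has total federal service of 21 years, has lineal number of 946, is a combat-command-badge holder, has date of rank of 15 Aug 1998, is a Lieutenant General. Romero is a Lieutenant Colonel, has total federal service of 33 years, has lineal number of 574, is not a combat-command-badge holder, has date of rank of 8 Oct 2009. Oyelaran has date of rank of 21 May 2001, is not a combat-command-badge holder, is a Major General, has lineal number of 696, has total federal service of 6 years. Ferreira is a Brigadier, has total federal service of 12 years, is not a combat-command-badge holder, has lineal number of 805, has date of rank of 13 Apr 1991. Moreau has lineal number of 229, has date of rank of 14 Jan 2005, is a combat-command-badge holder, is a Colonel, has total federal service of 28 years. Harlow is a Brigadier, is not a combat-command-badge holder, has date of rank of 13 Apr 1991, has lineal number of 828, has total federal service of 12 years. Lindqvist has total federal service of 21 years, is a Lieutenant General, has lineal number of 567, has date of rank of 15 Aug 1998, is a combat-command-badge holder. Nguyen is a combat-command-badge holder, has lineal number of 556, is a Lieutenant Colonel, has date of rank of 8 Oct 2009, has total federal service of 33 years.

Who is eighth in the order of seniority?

Nguyen

By grade: Eriksen and Lindqvist (Lieutenant General); then Oyelaran and Andersen (Major General); then Harlow and Ferreira (Brigadier); then Moreau (Colonel); then Nguyen and Romero (Lieutenant Colonel).
Eriksen and Lindqvist both have total federal service 21 years, so the next rule applies.
Eriksen and Lindqvist both have date of rank 15 Aug 1998, so the next rule applies.
Eriksen and Lindqvist are each a combat-command-badge holder, so the next rule applies.
Among Eriksen and Lindqvist, by lineal number (higher first): Eriksen (946) before Lindqvist (567).
Oyelaran and Andersen both have total federal service 6 years, so the next rule applies.
Oyelaran and Andersen both have date of rank 21 May 2001, so the next rule applies.
Oyelaran and Andersen are each not a combat-command-badge holder, so the next rule applies.
Among Oyelaran and Andersen, by lineal number (higher first): Oyelaran (696) before Andersen (414).
Harlow and Ferreira both have total federal service 12 years, so the next rule applies.
Harlow and Ferreira both have date of rank 13 Apr 1991, so the next rule applies.
Harlow and Ferreira are each not a combat-command-badge holder, so the next rule applies.
Among Harlow and Ferreira, by lineal number (higher first): Harlow (828) before Ferreira (805).
Nguyen and Romero both have total federal service 33 years, so the next rule applies.
Nguyen and Romero both have date of rank 8 Oct 2009, so the next rule applies.
Among Nguyen and Romero, a combat-command-badge holder before not a combat-command-badge holder: Nguyen (a combat-command-badge holder) before Romero (not a combat-command-badge holder).
Order: Eriksen, Lindqvist, Oyelaran, Andersen, Harlow, Ferreira, Moreau, Nguyen, Romero.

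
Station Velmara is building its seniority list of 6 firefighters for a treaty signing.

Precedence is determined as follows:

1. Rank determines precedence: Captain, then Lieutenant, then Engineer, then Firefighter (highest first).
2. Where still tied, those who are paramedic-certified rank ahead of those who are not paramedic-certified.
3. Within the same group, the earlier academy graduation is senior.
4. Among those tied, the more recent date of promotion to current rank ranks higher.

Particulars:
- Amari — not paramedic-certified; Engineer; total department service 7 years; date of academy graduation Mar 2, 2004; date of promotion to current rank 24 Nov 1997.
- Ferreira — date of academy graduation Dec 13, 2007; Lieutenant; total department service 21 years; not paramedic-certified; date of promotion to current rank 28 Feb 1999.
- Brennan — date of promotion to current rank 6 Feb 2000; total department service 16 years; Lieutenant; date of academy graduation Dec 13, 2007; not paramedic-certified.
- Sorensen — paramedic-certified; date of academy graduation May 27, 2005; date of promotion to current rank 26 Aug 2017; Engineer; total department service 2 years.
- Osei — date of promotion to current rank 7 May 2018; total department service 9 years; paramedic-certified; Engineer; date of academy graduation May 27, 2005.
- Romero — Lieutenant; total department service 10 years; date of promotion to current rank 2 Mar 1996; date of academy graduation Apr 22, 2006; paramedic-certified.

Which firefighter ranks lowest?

Amari

By rank: Romero, Brennan and Ferreira (Lieutenant); then Osei, Sorensen and Amari (Engineer).
Among Romero, Brennan and Ferreira, paramedic-certified before not paramedic-certified: Romero (paramedic-certified) before Brennan and Ferreira (not paramedic-certified).
Brennan and Ferreira both have date of academy graduation Dec 13, 2007, so the next rule applies.
Among Brennan and Ferreira, by date of promotion to current rank (later first): Brennan (6 Feb 2000) before Ferreira (28 Feb 1999).
Among Osei, Sorensen and Amari, paramedic-certified before not paramedic-certified: Osei and Sorensen (paramedic-certified) before Amari (not paramedic-certified).
Osei and Sorensen both have date of academy graduation May 27, 2005, so the next rule applies.
Among Osei and Sorensen, by date of promotion to current rank (later first): Osei (7 May 2018) before Sorensen (26 Aug 2017).
Order: Romero, Brennan, Ferreira, Osei, Sorensen, Amari.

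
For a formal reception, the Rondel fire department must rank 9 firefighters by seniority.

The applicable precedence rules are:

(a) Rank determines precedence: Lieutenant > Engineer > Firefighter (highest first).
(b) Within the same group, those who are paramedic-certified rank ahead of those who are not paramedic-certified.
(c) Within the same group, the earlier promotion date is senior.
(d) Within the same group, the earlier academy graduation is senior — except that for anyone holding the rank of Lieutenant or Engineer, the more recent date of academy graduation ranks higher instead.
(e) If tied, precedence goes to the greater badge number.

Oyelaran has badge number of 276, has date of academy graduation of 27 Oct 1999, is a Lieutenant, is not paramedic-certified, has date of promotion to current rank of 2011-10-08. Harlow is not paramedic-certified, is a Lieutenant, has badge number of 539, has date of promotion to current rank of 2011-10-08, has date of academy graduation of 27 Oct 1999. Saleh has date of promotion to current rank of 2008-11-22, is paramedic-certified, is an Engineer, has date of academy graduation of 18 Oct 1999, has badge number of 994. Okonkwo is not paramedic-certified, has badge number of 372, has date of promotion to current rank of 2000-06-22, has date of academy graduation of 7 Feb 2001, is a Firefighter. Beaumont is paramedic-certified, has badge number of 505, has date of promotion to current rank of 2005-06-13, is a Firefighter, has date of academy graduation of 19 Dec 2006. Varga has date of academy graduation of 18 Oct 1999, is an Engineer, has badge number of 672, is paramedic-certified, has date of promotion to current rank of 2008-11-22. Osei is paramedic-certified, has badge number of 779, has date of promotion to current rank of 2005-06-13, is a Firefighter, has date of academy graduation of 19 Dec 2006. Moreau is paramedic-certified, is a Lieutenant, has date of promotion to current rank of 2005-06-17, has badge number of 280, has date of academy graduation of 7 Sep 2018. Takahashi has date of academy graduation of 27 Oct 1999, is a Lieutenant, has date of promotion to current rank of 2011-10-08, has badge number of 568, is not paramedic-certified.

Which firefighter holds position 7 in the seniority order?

By rank: Moreau, Takahashi, Harlow and Oyelaran (Lieutenant); then Saleh and Varga (Engineer); then Osei, Beaumont and Okonkwo (Firefighter).
Among Moreau, Takahashi, Harlow and Oyelaran, paramedic-certified before not paramedic-certified: Moreau (paramedic-certified) before Takahashi, Harlow and Oyelaran (not paramedic-certified).
Takahashi, Harlow and Oyelaran all have date of promotion to current rank 2011-10-08, so the next rule applies.
Takahashi, Harlow and Oyelaran all have date of academy graduation 27 Oct 1999, so the next rule applies.
Among Takahashi, Harlow and Oyelaran, by badge number (higher first): Takahashi (568) before Harlow (539) before Oyelaran (276).
Saleh and Varga are each paramedic-certified, so the next rule applies.
Saleh and Varga both have date of promotion to current rank 2008-11-22, so the next rule applies.
Saleh and Varga both have date of academy graduation 18 Oct 1999, so the next rule applies.
Among Saleh and Varga, by badge number (higher first): Saleh (994) before Varga (672).
Among Osei, Beaumont and Okonkwo, paramedic-certified before not paramedic-certified: Osei and Beaumont (paramedic-certified) before Okonkwo (not paramedic-certified).
Osei and Beaumont both have date of promotion to current rank 2005-06-13, so the next rule applies.
Osei and Beaumont both have date of academy graduation 19 Dec 2006, so the next rule applies.
Among Osei and Beaumont, by badge number (higher first): Osei (779) before Beaumont (505).
Order: Moreau, Takahashi, Harlow, Oyelaran, Saleh, Varga, Osei, Beaumont, Okonkwo.

Osei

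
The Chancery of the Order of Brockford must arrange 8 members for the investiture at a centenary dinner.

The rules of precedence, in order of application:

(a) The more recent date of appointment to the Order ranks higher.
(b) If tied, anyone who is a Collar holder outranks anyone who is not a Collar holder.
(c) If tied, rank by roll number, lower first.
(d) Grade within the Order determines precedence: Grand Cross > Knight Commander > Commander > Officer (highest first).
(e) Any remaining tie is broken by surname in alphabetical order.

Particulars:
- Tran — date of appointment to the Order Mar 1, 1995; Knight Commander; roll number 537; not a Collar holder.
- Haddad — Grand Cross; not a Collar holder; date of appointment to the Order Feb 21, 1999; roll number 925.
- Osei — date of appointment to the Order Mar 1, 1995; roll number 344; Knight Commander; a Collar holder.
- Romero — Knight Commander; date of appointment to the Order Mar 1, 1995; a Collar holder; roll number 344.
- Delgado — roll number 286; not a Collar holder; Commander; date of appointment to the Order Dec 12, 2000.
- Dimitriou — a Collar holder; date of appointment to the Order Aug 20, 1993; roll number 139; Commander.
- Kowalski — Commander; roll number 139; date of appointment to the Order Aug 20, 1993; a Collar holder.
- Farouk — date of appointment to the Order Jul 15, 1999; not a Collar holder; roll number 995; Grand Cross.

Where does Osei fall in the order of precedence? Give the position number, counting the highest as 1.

4

By date of appointment to the Order (later first): Delgado (Dec 12, 2000); then Farouk (Jul 15, 1999); then Haddad (Feb 21, 1999); then Osei, Romero and Tran (each Mar 1, 1995); then Dimitriou and Kowalski (both Aug 20, 1993).
Among Osei, Romero and Tran, a Collar holder before not a Collar holder: Osei and Romero (a Collar holder) before Tran (not a Collar holder).
Osei and Romero both have roll number 344, so the next rule applies.
Osei and Romero are each Knight Commander, so the next rule applies.
Among Osei and Romero, alphabetically by surname: Osei before Romero.
Dimitriou and Kowalski are each a Collar holder, so the next rule applies.
Dimitriou and Kowalski both have roll number 139, so the next rule applies.
Dimitriou and Kowalski are each Commander, so the next rule applies.
Among Dimitriou and Kowalski, alphabetically by surname: Dimitriou before Kowalski.
Order: Delgado, Farouk, Haddad, Osei, Romero, Tran, Dimitriou, Kowalski. So position 4.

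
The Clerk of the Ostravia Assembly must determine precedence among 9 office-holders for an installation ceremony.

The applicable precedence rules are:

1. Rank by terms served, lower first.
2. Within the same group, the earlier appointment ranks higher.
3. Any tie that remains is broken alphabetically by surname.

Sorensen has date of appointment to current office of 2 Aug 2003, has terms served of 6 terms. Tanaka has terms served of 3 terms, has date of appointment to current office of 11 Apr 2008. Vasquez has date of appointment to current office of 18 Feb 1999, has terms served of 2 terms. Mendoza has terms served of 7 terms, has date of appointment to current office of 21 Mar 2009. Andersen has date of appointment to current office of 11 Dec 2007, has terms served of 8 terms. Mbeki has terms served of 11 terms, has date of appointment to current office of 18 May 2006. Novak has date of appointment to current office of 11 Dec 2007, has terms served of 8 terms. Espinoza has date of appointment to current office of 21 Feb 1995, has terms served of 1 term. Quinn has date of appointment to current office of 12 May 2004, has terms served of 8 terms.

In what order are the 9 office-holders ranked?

By terms served (lower first): Espinoza (1 term); then Vasquez (2 terms); then Tanaka (3 terms); then Sorensen (6 terms); then Mendoza (7 terms); then Quinn, Andersen and Novak (each 8 terms); then Mbeki (11 terms).
Among Quinn, Andersen and Novak, by date of appointment to current office (earlier first): Quinn (12 May 2004) before Andersen and Novak (11 Dec 2007).
Among Andersen and Novak, alphabetically by surname: Andersen before Novak.
Full order: Espinoza, Vasquez, Tanaka, Sorensen, Mendoza, Quinn, Andersen, Novak, Mbeki.

Espinoza, Vasquez, Tanaka, Sorensen, Mendoza, Quinn, Andersen, Novak, Mbeki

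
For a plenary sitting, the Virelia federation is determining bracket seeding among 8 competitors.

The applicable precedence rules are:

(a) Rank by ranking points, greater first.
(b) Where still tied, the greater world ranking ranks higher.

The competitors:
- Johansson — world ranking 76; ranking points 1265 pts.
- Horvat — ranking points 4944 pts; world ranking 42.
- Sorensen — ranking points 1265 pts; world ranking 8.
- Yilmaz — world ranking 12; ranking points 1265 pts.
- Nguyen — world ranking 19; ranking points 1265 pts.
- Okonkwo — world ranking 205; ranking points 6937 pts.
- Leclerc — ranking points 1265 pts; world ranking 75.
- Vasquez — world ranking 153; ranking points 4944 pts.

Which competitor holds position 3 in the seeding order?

By ranking points (higher first): Okonkwo (6937 pts); then Vasquez and Horvat (both 4944 pts); then Johansson, Leclerc, Nguyen, Yilmaz and Sorensen (each 1265 pts).
Among Vasquez and Horvat, by world ranking (higher first): Vasquez (153) before Horvat (42).
Among Johansson, Leclerc, Nguyen, Yilmaz and Sorensen, by world ranking (higher first): Johansson (76) before Leclerc (75) before Nguyen (19) before Yilmaz (12) before Sorensen (8).
Order: Okonkwo, Vasquez, Horvat, Johansson, Leclerc, Nguyen, Yilmaz, Sorensen.

Horvat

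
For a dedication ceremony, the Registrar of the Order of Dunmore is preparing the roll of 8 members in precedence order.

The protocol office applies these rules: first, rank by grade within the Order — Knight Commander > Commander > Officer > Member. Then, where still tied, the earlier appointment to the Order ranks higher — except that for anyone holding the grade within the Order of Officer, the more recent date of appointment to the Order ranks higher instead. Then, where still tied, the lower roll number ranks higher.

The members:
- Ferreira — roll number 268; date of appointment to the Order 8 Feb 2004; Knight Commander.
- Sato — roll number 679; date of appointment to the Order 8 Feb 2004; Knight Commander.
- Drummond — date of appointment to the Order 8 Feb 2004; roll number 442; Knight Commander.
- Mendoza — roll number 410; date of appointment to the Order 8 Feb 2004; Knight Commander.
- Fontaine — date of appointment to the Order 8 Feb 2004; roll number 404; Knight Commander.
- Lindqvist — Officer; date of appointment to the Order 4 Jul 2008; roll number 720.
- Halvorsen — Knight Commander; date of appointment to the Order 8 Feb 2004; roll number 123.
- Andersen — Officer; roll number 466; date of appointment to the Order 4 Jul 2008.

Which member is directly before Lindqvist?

Andersen

By grade within the Order: Halvorsen, Ferreira, Fontaine, Mendoza, Drummond and Sato (Knight Commander); then Andersen and Lindqvist (Officer).
Halvorsen, Ferreira, Fontaine, Mendoza, Drummond and Sato all have date of appointment to the Order 8 Feb 2004, so the next rule applies.
Among Halvorsen, Ferreira, Fontaine, Mendoza, Drummond and Sato, by roll number (lower first): Halvorsen (123) before Ferreira (268) before Fontaine (404) before Mendoza (410) before Drummond (442) before Sato (679).
Andersen and Lindqvist both have date of appointment to the Order 4 Jul 2008, so the next rule applies.
Among Andersen and Lindqvist, by roll number (lower first): Andersen (466) before Lindqvist (720).
Order: Halvorsen, Ferreira, Fontaine, Mendoza, Drummond, Sato, Andersen, Lindqvist.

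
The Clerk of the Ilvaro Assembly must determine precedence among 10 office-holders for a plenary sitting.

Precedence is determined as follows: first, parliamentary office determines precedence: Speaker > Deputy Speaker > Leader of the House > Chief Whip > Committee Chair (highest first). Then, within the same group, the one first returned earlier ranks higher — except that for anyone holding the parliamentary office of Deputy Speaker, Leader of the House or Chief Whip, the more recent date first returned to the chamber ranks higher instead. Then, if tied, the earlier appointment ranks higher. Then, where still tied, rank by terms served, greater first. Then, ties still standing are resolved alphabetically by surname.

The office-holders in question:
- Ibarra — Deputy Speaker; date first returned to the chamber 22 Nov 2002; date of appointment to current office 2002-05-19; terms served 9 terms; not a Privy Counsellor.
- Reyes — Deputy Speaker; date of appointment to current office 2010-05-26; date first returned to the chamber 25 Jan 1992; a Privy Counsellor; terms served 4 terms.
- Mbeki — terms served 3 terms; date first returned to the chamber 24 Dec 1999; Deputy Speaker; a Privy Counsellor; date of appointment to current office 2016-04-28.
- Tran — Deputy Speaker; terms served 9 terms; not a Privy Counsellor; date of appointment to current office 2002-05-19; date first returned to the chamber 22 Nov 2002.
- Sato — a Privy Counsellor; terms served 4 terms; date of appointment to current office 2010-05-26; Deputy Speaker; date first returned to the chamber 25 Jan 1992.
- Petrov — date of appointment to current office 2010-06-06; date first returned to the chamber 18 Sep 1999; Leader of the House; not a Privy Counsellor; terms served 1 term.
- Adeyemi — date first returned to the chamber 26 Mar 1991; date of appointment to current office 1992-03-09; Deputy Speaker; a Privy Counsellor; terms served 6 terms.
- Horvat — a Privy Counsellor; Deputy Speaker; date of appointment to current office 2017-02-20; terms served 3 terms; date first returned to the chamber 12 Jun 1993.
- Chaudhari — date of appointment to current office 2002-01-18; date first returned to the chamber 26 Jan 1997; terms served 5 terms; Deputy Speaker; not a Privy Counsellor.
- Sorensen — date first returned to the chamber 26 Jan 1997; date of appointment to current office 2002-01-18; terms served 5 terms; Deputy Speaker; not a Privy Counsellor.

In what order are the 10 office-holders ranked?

Ibarra, Tran, Mbeki, Chaudhari, Sorensen, Horvat, Reyes, Sato, Adeyemi, Petrov

By parliamentary office: Ibarra, Tran, Mbeki, Chaudhari, Sorensen, Horvat, Reyes, Sato and Adeyemi (Deputy Speaker); then Petrov (Leader of the House).
Among Ibarra, Tran, Mbeki, Chaudhari, Sorensen, Horvat, Reyes, Sato and Adeyemi, by date first returned to the chamber (later first) (reversed rule for this group): Ibarra and Tran (22 Nov 2002) before Mbeki (24 Dec 1999) before Chaudhari and Sorensen (26 Jan 1997) before Horvat (12 Jun 1993) before Reyes and Sato (25 Jan 1992) before Adeyemi (26 Mar 1991).
Ibarra and Tran both have date of appointment to current office 2002-05-19, so the next rule applies.
Ibarra and Tran both have terms served 9 terms, so the next rule applies.
Among Ibarra and Tran, alphabetically by surname: Ibarra before Tran.
Chaudhari and Sorensen both have date of appointment to current office 2002-01-18, so the next rule applies.
Chaudhari and Sorensen both have terms served 5 terms, so the next rule applies.
Among Chaudhari and Sorensen, alphabetically by surname: Chaudhari before Sorensen.
Reyes and Sato both have date of appointment to current office 2010-05-26, so the next rule applies.
Reyes and Sato both have terms served 4 terms, so the next rule applies.
Among Reyes and Sato, alphabetically by surname: Reyes before Sato.
Full order: Ibarra, Tran, Mbeki, Chaudhari, Sorensen, Horvat, Reyes, Sato, Adeyemi, Petrov.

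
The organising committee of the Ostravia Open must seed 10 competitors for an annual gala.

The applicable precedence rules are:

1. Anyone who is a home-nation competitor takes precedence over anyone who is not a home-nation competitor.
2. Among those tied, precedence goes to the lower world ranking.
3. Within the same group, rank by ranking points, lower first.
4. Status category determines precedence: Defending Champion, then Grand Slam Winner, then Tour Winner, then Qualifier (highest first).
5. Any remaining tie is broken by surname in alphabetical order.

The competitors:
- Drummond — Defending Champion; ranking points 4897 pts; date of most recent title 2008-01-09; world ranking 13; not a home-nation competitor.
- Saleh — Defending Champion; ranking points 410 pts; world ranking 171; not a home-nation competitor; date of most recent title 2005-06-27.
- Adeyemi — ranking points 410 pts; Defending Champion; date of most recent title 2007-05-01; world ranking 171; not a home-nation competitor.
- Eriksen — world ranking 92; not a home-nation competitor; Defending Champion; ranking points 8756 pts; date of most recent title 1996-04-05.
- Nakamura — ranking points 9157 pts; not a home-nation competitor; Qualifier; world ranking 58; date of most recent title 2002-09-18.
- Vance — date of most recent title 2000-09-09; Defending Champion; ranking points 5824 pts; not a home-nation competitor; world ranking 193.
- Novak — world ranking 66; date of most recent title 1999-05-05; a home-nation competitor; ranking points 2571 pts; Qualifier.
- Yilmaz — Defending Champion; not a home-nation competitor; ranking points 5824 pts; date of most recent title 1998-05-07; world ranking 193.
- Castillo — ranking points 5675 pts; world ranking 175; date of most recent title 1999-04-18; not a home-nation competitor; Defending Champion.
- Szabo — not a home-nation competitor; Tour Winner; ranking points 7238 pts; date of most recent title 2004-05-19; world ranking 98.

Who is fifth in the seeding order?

Szabo

By the first rule: Novak (a home-nation competitor); then Drummond, Nakamura, Eriksen, Szabo, Adeyemi, Saleh, Castillo, Vance and Yilmaz (each not a home-nation competitor).
Among Drummond, Nakamura, Eriksen, Szabo, Adeyemi, Saleh, Castillo, Vance and Yilmaz, by world ranking (lower first): Drummond (13) before Nakamura (58) before Eriksen (92) before Szabo (98) before Adeyemi and Saleh (171) before Castillo (175) before Vance and Yilmaz (193).
Adeyemi and Saleh both have ranking points 410 pts, so the next rule applies.
Adeyemi and Saleh are each Defending Champion, so the next rule applies.
Among Adeyemi and Saleh, alphabetically by surname: Adeyemi before Saleh.
Vance and Yilmaz both have ranking points 5824 pts, so the next rule applies.
Vance and Yilmaz are each Defending Champion, so the next rule applies.
Among Vance and Yilmaz, alphabetically by surname: Vance before Yilmaz.
Order: Novak, Drummond, Nakamura, Eriksen, Szabo, Adeyemi, Saleh, Castillo, Vance, Yilmaz.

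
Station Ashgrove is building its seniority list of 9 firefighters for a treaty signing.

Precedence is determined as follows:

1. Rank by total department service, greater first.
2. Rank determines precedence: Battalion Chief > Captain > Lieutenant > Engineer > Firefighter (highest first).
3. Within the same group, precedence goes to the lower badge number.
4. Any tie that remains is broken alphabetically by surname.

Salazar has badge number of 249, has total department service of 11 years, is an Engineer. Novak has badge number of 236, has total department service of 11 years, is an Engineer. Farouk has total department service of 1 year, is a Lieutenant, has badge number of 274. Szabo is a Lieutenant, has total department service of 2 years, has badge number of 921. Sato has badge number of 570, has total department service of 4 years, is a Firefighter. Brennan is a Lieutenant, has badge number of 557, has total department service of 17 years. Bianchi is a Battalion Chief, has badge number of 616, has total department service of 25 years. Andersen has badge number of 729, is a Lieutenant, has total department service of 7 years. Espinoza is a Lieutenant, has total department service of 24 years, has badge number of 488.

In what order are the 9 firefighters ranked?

By total department service (higher first): Bianchi (25 years); then Espinoza (24 years); then Brennan (17 years); then Novak and Salazar (both 11 years); then Andersen (7 years); then Sato (4 years); then Szabo (2 years); then Farouk (1 year).
Novak and Salazar are each Engineer, so the next rule applies.
Among Novak and Salazar, by badge number (lower first): Novak (236) before Salazar (249).
Full order: Bianchi, Espinoza, Brennan, Novak, Salazar, Andersen, Sato, Szabo, Farouk.

Bianchi, Espinoza, Brennan, Novak, Salazar, Andersen, Sato, Szabo, Farouk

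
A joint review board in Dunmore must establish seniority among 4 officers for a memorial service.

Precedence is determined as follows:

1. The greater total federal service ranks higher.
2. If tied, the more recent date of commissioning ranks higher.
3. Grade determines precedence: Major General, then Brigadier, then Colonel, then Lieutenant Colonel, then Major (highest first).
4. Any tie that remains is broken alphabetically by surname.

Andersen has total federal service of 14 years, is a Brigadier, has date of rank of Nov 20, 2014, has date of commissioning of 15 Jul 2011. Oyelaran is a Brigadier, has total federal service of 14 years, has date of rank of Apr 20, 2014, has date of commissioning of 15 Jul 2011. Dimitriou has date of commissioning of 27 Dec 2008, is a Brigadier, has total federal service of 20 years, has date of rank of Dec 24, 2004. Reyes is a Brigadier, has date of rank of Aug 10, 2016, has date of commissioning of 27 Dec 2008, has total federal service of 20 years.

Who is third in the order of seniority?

Andersen

By total federal service (higher first): Dimitriou and Reyes (both 20 years); then Andersen and Oyelaran (both 14 years).
Dimitriou and Reyes both have date of commissioning 27 Dec 2008, so the next rule applies.
Dimitriou and Reyes are each Brigadier, so the next rule applies.
Among Dimitriou and Reyes, alphabetically by surname: Dimitriou before Reyes.
Andersen and Oyelaran both have date of commissioning 15 Jul 2011, so the next rule applies.
Andersen and Oyelaran are each Brigadier, so the next rule applies.
Among Andersen and Oyelaran, alphabetically by surname: Andersen before Oyelaran.
Order: Dimitriou, Reyes, Andersen, Oyelaran.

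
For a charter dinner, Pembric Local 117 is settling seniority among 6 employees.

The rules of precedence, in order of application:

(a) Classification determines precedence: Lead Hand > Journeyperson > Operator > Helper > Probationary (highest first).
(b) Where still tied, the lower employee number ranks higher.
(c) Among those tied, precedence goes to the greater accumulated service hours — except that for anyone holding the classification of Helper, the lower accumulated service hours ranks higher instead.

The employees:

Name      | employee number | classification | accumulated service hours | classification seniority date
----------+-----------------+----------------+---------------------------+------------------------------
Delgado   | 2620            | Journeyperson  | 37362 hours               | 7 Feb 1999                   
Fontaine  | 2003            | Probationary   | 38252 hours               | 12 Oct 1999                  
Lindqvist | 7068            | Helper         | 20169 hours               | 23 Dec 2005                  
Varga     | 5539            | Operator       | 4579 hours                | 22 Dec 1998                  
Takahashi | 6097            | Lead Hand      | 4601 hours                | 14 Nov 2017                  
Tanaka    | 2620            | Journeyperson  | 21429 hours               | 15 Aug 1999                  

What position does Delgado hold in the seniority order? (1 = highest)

2

By classification: Takahashi (Lead Hand); then Delgado and Tanaka (Journeyperson); then Varga (Operator); then Lindqvist (Helper); then Fontaine (Probationary).
Delgado and Tanaka both have employee number 2620, so the next rule applies.
Among Delgado and Tanaka, by accumulated service hours (higher first): Delgado (37362 hours) before Tanaka (21429 hours).
Order: Takahashi, Delgado, Tanaka, Varga, Lindqvist, Fontaine. So position 2.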